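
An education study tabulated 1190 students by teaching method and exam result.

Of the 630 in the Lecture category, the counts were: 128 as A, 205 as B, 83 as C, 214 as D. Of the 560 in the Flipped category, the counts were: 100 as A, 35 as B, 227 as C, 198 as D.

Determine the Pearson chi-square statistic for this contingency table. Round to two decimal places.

Row totals: 630, 560. Column totals: 228, 240, 310, 412. Grand total N = 1190.
Expected counts (row total × column total / N):
  Lecture, A: 630×228/1190 = 120.706
  Lecture, B: 630×240/1190 = 127.059
  Lecture, C: 630×310/1190 = 164.118
  Lecture, D: 630×412/1190 = 218.118
  Flipped, A: 560×228/1190 = 107.294
  Flipped, B: 560×240/1190 = 112.941
  Flipped, C: 560×310/1190 = 145.882
  Flipped, D: 560×412/1190 = 193.882
Contributions (O − E)²/E:
  (128 − 120.706)²/120.706 = 0.4408
  (205 − 127.059)²/127.059 = 47.8109
  (83 − 164.118)²/164.118 = 40.0939
  (214 − 218.118)²/218.118 = 0.0777
  (100 − 107.294)²/107.294 = 0.4959
  (35 − 112.941)²/112.941 = 53.7874
  (227 − 145.882)²/145.882 = 45.1058
  (198 − 193.882)²/193.882 = 0.0875
χ² = 0.4408 + 47.8109 + 40.0939 + 0.0777 + 0.4959 + 53.7874 + 45.1058 + 0.0875 = 187.90

187.90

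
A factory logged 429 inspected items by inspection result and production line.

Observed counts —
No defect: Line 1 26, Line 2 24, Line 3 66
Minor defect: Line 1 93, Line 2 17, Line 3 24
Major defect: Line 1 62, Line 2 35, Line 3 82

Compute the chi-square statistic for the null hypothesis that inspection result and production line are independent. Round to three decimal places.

65.601

Row totals: 116, 134, 179. Column totals: 181, 76, 172. Grand total N = 429.
Expected counts (row total × column total / N):
  No defect, Line 1: 116×181/429 = 48.9417
  No defect, Line 2: 116×76/429 = 20.5501
  No defect, Line 3: 116×172/429 = 46.5082
  Minor defect, Line 1: 134×181/429 = 56.5361
  Minor defect, Line 2: 134×76/429 = 23.7389
  Minor defect, Line 3: 134×172/429 = 53.7249
  Major defect, Line 1: 179×181/429 = 75.5221
  Major defect, Line 2: 179×76/429 = 31.7110
  Major defect, Line 3: 179×172/429 = 71.7669
Contributions (O − E)²/E:
  (26 − 48.9417)²/48.9417 = 10.7541
  (24 − 20.5501)²/20.5501 = 0.5792
  (66 − 46.5082)²/46.5082 = 8.1691
  (93 − 56.5361)²/56.5361 = 23.5180
  (17 − 23.7389)²/23.7389 = 1.9130
  (24 − 53.7249)²/53.7249 = 16.4462
  (62 − 75.5221)²/75.5221 = 2.4211
  (35 − 31.7110)²/31.7110 = 0.3411
  (82 − 71.7669)²/71.7669 = 1.4591
χ² = 10.7541 + 0.5792 + 8.1691 + 23.5180 + 1.9130 + 16.4462 + 2.4211 + 0.3411 + 1.4591 = 65.601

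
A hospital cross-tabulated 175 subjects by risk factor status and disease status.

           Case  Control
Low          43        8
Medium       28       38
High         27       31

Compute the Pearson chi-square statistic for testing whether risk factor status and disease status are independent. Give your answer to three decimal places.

Row totals: 51, 66, 58. Column totals: 98, 77. Grand total N = 175.
Expected counts (row total × column total / N):
  Low, Case: 51×98/175 = 28.5600
  Low, Control: 51×77/175 = 22.4400
  Medium, Case: 66×98/175 = 36.9600
  Medium, Control: 66×77/175 = 29.0400
  High, Case: 58×98/175 = 32.4800
  High, Control: 58×77/175 = 25.5200
Contributions (O − E)²/E:
  (43 − 28.5600)²/28.5600 = 7.3009
  (8 − 22.4400)²/22.4400 = 9.2920
  (28 − 36.9600)²/36.9600 = 2.1721
  (38 − 29.0400)²/29.0400 = 2.7645
  (27 − 32.4800)²/32.4800 = 0.9246
  (31 − 25.5200)²/25.5200 = 1.1767
χ² = 7.3009 + 9.2920 + 2.1721 + 2.7645 + 0.9246 + 1.1767 = 23.631

23.631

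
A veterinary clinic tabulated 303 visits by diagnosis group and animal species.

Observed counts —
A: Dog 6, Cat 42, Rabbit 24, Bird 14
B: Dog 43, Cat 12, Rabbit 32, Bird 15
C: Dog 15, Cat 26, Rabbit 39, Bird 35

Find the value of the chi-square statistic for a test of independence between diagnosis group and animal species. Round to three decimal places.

66.597

Row totals: 86, 102, 115. Column totals: 64, 80, 95, 64. Grand total N = 303.
Expected counts (row total × column total / N):
  A, Dog: 86×64/303 = 18.16502
  A, Cat: 86×80/303 = 22.70627
  A, Rabbit: 86×95/303 = 26.96370
  A, Bird: 86×64/303 = 18.16502
  B, Dog: 102×64/303 = 21.54455
  B, Cat: 102×80/303 = 26.93069
  B, Rabbit: 102×95/303 = 31.98020
  B, Bird: 102×64/303 = 21.54455
  C, Dog: 115×64/303 = 24.29043
  C, Cat: 115×80/303 = 30.36304
  C, Rabbit: 115×95/303 = 36.05611
  C, Bird: 115×64/303 = 24.29043
Contributions (O − E)²/E:
  (6 − 18.16502)²/18.16502 = 8.1469
  (42 − 22.70627)²/22.70627 = 16.3941
  (24 − 26.96370)²/26.96370 = 0.3258
  (14 − 18.16502)²/18.16502 = 0.9550
  (43 − 21.54455)²/21.54455 = 21.3667
  (12 − 26.93069)²/26.93069 = 8.2777
  (32 − 31.98020)²/31.98020 = 0.0000
  (15 − 21.54455)²/21.54455 = 1.9880
  (15 − 24.29043)²/24.29043 = 3.5533
  (26 − 30.36304)²/30.36304 = 0.6270
  (39 − 36.05611)²/36.05611 = 0.2404
  (35 − 24.29043)²/24.29043 = 4.7218
χ² = 8.1469 + 16.3941 + 0.3258 + 0.9550 + 21.3667 + 8.2777 + 0.0000 + 1.9880 + 3.5533 + 0.6270 + 0.2404 + 4.7218 = 66.597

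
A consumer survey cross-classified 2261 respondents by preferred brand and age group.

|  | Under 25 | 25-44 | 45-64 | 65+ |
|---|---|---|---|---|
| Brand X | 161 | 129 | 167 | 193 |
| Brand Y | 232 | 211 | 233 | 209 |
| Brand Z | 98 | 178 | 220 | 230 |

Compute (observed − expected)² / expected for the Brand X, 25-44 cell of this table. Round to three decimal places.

Row total (Brand X) = 650; column total (25-44) = 518; N = 2261.
Expected count E = 650 × 518 / 2261 = 148.9164.
Contribution = (O − E)²/E = (129 − 148.9164)² / 148.9164 = 2.664.

2.664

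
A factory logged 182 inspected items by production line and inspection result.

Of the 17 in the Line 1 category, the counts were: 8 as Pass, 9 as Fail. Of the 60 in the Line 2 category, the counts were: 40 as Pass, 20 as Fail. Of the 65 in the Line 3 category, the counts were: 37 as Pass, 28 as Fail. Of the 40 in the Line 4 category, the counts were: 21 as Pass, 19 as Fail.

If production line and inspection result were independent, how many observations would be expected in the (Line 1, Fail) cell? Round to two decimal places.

7.10

Row total (Line 1) = 17; column total (Fail) = 76; grand total N = 182.
Expected count = (row total × column total) / N = 17 × 76 / 182 = 7.10.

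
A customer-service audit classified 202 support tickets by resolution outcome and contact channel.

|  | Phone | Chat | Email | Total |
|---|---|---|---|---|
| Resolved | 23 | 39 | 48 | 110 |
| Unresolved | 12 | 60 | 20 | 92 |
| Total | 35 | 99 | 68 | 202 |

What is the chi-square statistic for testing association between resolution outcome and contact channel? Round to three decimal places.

Grand total N = 202.
Expected counts (row total × column total / N):
  Resolved, Phone: 110×35/202 = 19.0594
  Resolved, Chat: 110×99/202 = 53.9109
  Resolved, Email: 110×68/202 = 37.0297
  Unresolved, Phone: 92×35/202 = 15.9406
  Unresolved, Chat: 92×99/202 = 45.0891
  Unresolved, Email: 92×68/202 = 30.9703
Contributions (O − E)²/E:
  (23 − 19.0594)²/19.0594 = 0.8147
  (39 − 53.9109)²/53.9109 = 4.1241
  (48 − 37.0297)²/37.0297 = 3.2500
  (12 − 15.9406)²/15.9406 = 0.9741
  (60 − 45.0891)²/45.0891 = 4.9310
  (20 − 30.9703)²/30.9703 = 3.8859
χ² = 0.8147 + 4.1241 + 3.2500 + 0.9741 + 4.9310 + 3.8859 = 17.980

17.980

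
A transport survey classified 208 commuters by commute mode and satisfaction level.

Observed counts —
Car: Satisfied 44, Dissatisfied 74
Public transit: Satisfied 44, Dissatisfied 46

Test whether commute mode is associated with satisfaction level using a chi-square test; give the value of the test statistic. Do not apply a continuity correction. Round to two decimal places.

2.82

Row totals: 118, 90. Column totals: 88, 120. Grand total N = 208.
Expected counts (row total × column total / N):
  Car, Satisfied: 118×88/208 = 49.923
  Car, Dissatisfied: 118×120/208 = 68.077
  Public transit, Satisfied: 90×88/208 = 38.077
  Public transit, Dissatisfied: 90×120/208 = 51.923
Contributions (O − E)²/E:
  (44 − 49.923)²/49.923 = 0.7027
  (74 − 68.077)²/68.077 = 0.5153
  (44 − 38.077)²/38.077 = 0.9213
  (46 − 51.923)²/51.923 = 0.6757
χ² = 0.7027 + 0.5153 + 0.9213 + 0.6757 = 2.82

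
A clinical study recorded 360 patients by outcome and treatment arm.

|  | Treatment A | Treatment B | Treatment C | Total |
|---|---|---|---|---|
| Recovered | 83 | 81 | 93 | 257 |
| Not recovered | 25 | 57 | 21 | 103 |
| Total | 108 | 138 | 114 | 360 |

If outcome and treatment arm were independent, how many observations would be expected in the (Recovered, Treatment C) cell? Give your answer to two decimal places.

81.38

Row total (Recovered) = 257; column total (Treatment C) = 114; grand total N = 360.
Expected count = (row total × column total) / N = 257 × 114 / 360 = 81.38.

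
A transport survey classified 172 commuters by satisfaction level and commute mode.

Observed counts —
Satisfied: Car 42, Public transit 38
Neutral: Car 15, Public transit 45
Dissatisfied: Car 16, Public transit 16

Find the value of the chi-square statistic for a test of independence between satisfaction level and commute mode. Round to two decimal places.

11.53

Row totals: 80, 60, 32. Column totals: 73, 99. Grand total N = 172.
Expected counts (row total × column total / N):
  Satisfied, Car: 80×73/172 = 33.953
  Satisfied, Public transit: 80×99/172 = 46.047
  Neutral, Car: 60×73/172 = 25.465
  Neutral, Public transit: 60×99/172 = 34.535
  Dissatisfied, Car: 32×73/172 = 13.581
  Dissatisfied, Public transit: 32×99/172 = 18.419
Contributions (O − E)²/E:
  (42 − 33.953)²/33.953 = 1.9072
  (38 − 46.047)²/46.047 = 1.4063
  (15 − 25.465)²/25.465 = 4.3007
  (45 − 34.535)²/34.535 = 3.1712
  (16 − 13.581)²/13.581 = 0.4309
  (16 − 18.419)²/18.419 = 0.3177
χ² = 1.9072 + 1.4063 + 4.3007 + 3.1712 + 0.4309 + 0.3177 = 11.53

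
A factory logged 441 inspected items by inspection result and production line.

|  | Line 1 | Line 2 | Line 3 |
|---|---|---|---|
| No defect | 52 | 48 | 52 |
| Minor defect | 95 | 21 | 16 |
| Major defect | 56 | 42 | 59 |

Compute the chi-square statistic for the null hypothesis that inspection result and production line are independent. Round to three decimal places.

Row totals: 152, 132, 157. Column totals: 203, 111, 127. Grand total N = 441.
Expected counts (row total × column total / N):
  No defect, Line 1: 152×203/441 = 69.9683
  No defect, Line 2: 152×111/441 = 38.2585
  No defect, Line 3: 152×127/441 = 43.7732
  Minor defect, Line 1: 132×203/441 = 60.7619
  Minor defect, Line 2: 132×111/441 = 33.2245
  Minor defect, Line 3: 132×127/441 = 38.0136
  Major defect, Line 1: 157×203/441 = 72.2698
  Major defect, Line 2: 157×111/441 = 39.5170
  Major defect, Line 3: 157×127/441 = 45.2132
Contributions (O − E)²/E:
  (52 − 69.9683)²/69.9683 = 4.6144
  (48 − 38.2585)²/38.2585 = 2.4804
  (52 − 43.7732)²/43.7732 = 1.5462
  (95 − 60.7619)²/60.7619 = 19.2925
  (21 − 33.2245)²/33.2245 = 4.4978
  (16 − 38.0136)²/38.0136 = 12.7480
  (56 − 72.2698)²/72.2698 = 3.6628
  (42 − 39.5170)²/39.5170 = 0.1560
  (59 − 45.2132)²/45.2132 = 4.2040
χ² = 4.6144 + 2.4804 + 1.5462 + 19.2925 + 4.4978 + 12.7480 + 3.6628 + 0.1560 + 4.2040 = 53.202

53.202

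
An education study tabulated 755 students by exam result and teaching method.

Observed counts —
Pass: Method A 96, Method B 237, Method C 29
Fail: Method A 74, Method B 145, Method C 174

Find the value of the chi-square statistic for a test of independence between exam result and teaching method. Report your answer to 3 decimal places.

Row totals: 362, 393. Column totals: 170, 382, 203. Grand total N = 755.
Expected counts (row total × column total / N):
  Pass, Method A: 362×170/755 = 81.5099
  Pass, Method B: 362×382/755 = 183.1576
  Pass, Method C: 362×203/755 = 97.3325
  Fail, Method A: 393×170/755 = 88.4901
  Fail, Method B: 393×382/755 = 198.8424
  Fail, Method C: 393×203/755 = 105.6675
Contributions (O − E)²/E:
  (96 − 81.5099)²/81.5099 = 2.5759
  (237 − 183.1576)²/183.1576 = 15.8279
  (29 − 97.3325)²/97.3325 = 47.9730
  (74 − 88.4901)²/88.4901 = 2.3727
  (145 − 198.8424)²/198.8424 = 14.5794
  (174 − 105.6675)²/105.6675 = 44.1889
χ² = 2.5759 + 15.8279 + 47.9730 + 2.3727 + 14.5794 + 44.1889 = 127.518

127.518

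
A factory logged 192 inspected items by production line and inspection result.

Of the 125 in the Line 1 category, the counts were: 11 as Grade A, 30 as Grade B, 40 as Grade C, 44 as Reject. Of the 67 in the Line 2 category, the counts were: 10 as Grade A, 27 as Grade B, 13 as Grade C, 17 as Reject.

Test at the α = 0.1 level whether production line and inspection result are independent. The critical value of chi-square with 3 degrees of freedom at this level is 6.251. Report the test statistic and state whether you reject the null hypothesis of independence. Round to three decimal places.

Row totals: 125, 67. Column totals: 21, 57, 53, 61. Grand total N = 192.
Expected counts (row total × column total / N):
  Line 1, Grade A: 125×21/192 = 13.67188
  Line 1, Grade B: 125×57/192 = 37.10938
  Line 1, Grade C: 125×53/192 = 34.50521
  Line 1, Reject: 125×61/192 = 39.71354
  Line 2, Grade A: 67×21/192 = 7.32812
  Line 2, Grade B: 67×57/192 = 19.89062
  Line 2, Grade C: 67×53/192 = 18.49479
  Line 2, Reject: 67×61/192 = 21.28646
Contributions (O − E)²/E:
  (11 − 13.67188)²/13.67188 = 0.5222
  (30 − 37.10938)²/37.10938 = 1.3620
  (40 − 34.50521)²/34.50521 = 0.8750
  (44 − 39.71354)²/39.71354 = 0.4627
  (10 − 7.32812)²/7.32812 = 0.9742
  (27 − 19.89062)²/19.89062 = 2.5411
  (13 − 18.49479)²/18.49479 = 1.6325
  (17 − 21.28646)²/21.28646 = 0.8632
χ² = 0.5222 + 1.3620 + 0.8750 + 0.4627 + 0.9742 + 2.5411 + 1.6325 + 0.8632 = 9.233
df = (2−1)(4−1) = 3. Since 9.233 > 6.251, reject the null hypothesis of independence at α = 0.1.

9.233; reject H₀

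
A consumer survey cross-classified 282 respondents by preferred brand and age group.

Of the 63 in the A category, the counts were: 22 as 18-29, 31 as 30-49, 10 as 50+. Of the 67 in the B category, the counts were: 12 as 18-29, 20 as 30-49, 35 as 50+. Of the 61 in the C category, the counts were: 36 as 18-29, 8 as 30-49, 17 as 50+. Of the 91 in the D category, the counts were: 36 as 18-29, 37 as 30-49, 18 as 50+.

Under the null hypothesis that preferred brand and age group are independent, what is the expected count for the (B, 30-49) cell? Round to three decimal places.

22.809

Row total (B) = 67; column total (30-49) = 96; grand total N = 282.
Expected count = (row total × column total) / N = 67 × 96 / 282 = 22.809.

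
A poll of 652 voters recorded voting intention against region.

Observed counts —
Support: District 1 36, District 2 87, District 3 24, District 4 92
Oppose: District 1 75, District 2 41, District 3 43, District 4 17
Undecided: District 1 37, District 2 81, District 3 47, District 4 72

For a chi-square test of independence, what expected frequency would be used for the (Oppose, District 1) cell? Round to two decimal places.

Row total (Oppose) = 176; column total (District 1) = 148; grand total N = 652.
Expected count = (row total × column total) / N = 176 × 148 / 652 = 39.95.

39.95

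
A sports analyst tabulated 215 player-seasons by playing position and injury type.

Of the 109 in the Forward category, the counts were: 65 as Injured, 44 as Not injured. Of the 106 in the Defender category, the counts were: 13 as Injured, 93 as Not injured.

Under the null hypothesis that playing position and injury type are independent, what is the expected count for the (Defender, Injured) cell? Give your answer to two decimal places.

Row total (Defender) = 106; column total (Injured) = 78; grand total N = 215.
Expected count = (row total × column total) / N = 106 × 78 / 215 = 38.46.

38.46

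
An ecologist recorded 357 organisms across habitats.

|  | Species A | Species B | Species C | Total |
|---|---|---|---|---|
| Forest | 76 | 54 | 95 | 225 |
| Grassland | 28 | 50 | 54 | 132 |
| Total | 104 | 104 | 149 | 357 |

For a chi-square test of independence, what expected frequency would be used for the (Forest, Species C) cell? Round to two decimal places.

93.91

Row total (Forest) = 225; column total (Species C) = 149; grand total N = 357.
Expected count = (row total × column total) / N = 225 × 149 / 357 = 93.91.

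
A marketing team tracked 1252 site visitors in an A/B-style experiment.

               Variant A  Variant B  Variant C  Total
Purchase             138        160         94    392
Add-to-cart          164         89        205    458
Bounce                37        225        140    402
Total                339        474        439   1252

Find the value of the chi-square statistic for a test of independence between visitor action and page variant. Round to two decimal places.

Grand total N = 1252.
Expected counts (row total × column total / N):
  Purchase, Variant A: 392×339/1252 = 106.1406
  Purchase, Variant B: 392×474/1252 = 148.4089
  Purchase, Variant C: 392×439/1252 = 137.4505
  Add-to-cart, Variant A: 458×339/1252 = 124.0112
  Add-to-cart, Variant B: 458×474/1252 = 173.3962
  Add-to-cart, Variant C: 458×439/1252 = 160.5927
  Bounce, Variant A: 402×339/1252 = 108.8482
  Bounce, Variant B: 402×474/1252 = 152.1949
  Bounce, Variant C: 402×439/1252 = 140.9569
Contributions (O − E)²/E:
  (138 − 106.1406)²/106.1406 = 9.5630
  (160 − 148.4089)²/148.4089 = 0.9053
  (94 − 137.4505)²/137.4505 = 13.7355
  (164 − 124.0112)²/124.0112 = 12.8948
  (89 − 173.3962)²/173.3962 = 41.0777
  (205 − 160.5927)²/160.5927 = 12.2796
  (37 − 108.8482)²/108.8482 = 47.4253
  (225 − 152.1949)²/152.1949 = 34.8276
  (140 − 140.9569)²/140.9569 = 0.0065
χ² = 9.5630 + 0.9053 + 13.7355 + 12.8948 + 41.0777 + 12.2796 + 47.4253 + 34.8276 + 0.0065 = 172.72

172.72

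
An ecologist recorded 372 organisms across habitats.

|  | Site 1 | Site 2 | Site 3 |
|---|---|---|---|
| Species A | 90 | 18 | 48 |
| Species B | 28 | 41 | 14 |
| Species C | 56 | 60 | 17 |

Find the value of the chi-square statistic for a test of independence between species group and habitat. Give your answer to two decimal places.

Row totals: 156, 83, 133. Column totals: 174, 119, 79. Grand total N = 372.
Expected counts (row total × column total / N):
  Species A, Site 1: 156×174/372 = 72.968
  Species A, Site 2: 156×119/372 = 49.903
  Species A, Site 3: 156×79/372 = 33.129
  Species B, Site 1: 83×174/372 = 38.823
  Species B, Site 2: 83×119/372 = 26.551
  Species B, Site 3: 83×79/372 = 17.626
  Species C, Site 1: 133×174/372 = 62.210
  Species C, Site 2: 133×119/372 = 42.546
  Species C, Site 3: 133×79/372 = 28.245
Contributions (O − E)²/E:
  (90 − 72.968)²/72.968 = 3.9756
  (18 − 49.903)²/49.903 = 20.3956
  (48 − 33.129)²/33.129 = 6.6753
  (28 − 38.823)²/38.823 = 3.0172
  (41 − 26.551)²/26.551 = 7.8631
  (14 − 17.626)²/17.626 = 0.7459
  (56 − 62.210)²/62.210 = 0.6199
  (60 − 42.546)²/42.546 = 7.1603
  (17 − 28.245)²/28.245 = 4.4769
χ² = 3.9756 + 20.3956 + 6.6753 + 3.0172 + 7.8631 + 0.7459 + 0.6199 + 7.1603 + 4.4769 = 54.93

54.93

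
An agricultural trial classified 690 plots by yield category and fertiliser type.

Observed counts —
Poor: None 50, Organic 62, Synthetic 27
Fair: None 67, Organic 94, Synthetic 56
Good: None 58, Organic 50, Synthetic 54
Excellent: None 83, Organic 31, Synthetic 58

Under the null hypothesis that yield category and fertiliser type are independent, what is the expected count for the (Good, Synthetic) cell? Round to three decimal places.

Row total (Good) = 162; column total (Synthetic) = 195; grand total N = 690.
Expected count = (row total × column total) / N = 162 × 195 / 690 = 45.783.

45.783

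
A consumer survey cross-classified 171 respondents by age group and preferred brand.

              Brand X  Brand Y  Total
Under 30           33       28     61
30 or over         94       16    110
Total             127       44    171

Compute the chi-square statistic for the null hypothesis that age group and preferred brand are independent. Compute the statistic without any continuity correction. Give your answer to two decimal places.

20.19

Grand total N = 171.
Expected counts (row total × column total / N):
  Under 30, Brand X: 61×127/171 = 45.304
  Under 30, Brand Y: 61×44/171 = 15.696
  30 or over, Brand X: 110×127/171 = 81.696
  30 or over, Brand Y: 110×44/171 = 28.304
Contributions (O − E)²/E:
  (33 − 45.304)²/45.304 = 3.3416
  (28 − 15.696)²/15.696 = 9.6450
  (94 − 81.696)²/81.696 = 1.8531
  (16 − 28.304)²/28.304 = 5.3487
χ² = 3.3416 + 9.6450 + 1.8531 + 5.3487 = 20.19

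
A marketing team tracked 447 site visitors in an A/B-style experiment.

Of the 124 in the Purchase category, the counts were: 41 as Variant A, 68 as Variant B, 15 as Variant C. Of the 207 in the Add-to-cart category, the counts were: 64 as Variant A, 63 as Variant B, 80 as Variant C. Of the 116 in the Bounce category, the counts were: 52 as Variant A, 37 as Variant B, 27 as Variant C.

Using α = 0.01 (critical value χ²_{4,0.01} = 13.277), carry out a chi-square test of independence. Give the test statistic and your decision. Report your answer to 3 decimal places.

38.894; reject H₀

Row totals: 124, 207, 116. Column totals: 157, 168, 122. Grand total N = 447.
Expected counts (row total × column total / N):
  Purchase, Variant A: 124×157/447 = 43.5526
  Purchase, Variant B: 124×168/447 = 46.6040
  Purchase, Variant C: 124×122/447 = 33.8434
  Add-to-cart, Variant A: 207×157/447 = 72.7047
  Add-to-cart, Variant B: 207×168/447 = 77.7987
  Add-to-cart, Variant C: 207×122/447 = 56.4966
  Bounce, Variant A: 116×157/447 = 40.7427
  Bounce, Variant B: 116×168/447 = 43.5973
  Bounce, Variant C: 116×122/447 = 31.6600
Contributions (O − E)²/E:
  (41 − 43.5526)²/43.5526 = 0.1496
  (68 − 46.6040)²/46.6040 = 9.8230
  (15 − 33.8434)²/33.8434 = 10.4917
  (64 − 72.7047)²/72.7047 = 1.0422
  (63 − 77.7987)²/77.7987 = 2.8150
  (80 − 56.4966)²/56.4966 = 9.7778
  (52 − 40.7427)²/40.7427 = 3.1104
  (37 − 43.5973)²/43.5973 = 0.9983
  (27 − 31.6600)²/31.6600 = 0.6859
χ² = 0.1496 + 9.8230 + 10.4917 + 1.0422 + 2.8150 + 9.7778 + 3.1104 + 0.9983 + 0.6859 = 38.894
df = (3−1)(3−1) = 4. Since 38.894 > 13.277, reject the null hypothesis of independence at α = 0.01.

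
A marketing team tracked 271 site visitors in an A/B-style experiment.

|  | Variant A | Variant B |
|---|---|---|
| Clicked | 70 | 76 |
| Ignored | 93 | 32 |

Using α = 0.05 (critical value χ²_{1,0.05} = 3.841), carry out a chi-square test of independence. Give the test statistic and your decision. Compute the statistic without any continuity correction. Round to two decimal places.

19.66; reject H₀

Row totals: 146, 125. Column totals: 163, 108. Grand total N = 271.
Expected counts (row total × column total / N):
  Clicked, Variant A: 146×163/271 = 87.815
  Clicked, Variant B: 146×108/271 = 58.185
  Ignored, Variant A: 125×163/271 = 75.185
  Ignored, Variant B: 125×108/271 = 49.815
Contributions (O − E)²/E:
  (70 − 87.815)²/87.815 = 3.6141
  (76 − 58.185)²/58.185 = 5.4546
  (93 − 75.185)²/75.185 = 4.2212
  (32 − 49.815)²/49.815 = 6.3711
χ² = 3.6141 + 5.4546 + 4.2212 + 6.3711 = 19.66
df = (2−1)(2−1) = 1. Since 19.66 > 3.841, reject the null hypothesis of independence at α = 0.05.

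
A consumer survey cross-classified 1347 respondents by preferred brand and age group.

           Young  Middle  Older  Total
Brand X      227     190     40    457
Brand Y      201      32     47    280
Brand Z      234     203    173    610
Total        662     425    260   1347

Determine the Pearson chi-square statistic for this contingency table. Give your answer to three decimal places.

147.931

Grand total N = 1347.
Expected counts (row total × column total / N):
  Brand X, Young: 457×662/1347 = 224.5984
  Brand X, Middle: 457×425/1347 = 144.1908
  Brand X, Older: 457×260/1347 = 88.2108
  Brand Y, Young: 280×662/1347 = 137.6095
  Brand Y, Middle: 280×425/1347 = 88.3445
  Brand Y, Older: 280×260/1347 = 54.0460
  Brand Z, Young: 610×662/1347 = 299.7921
  Brand Z, Middle: 610×425/1347 = 192.4647
  Brand Z, Older: 610×260/1347 = 117.7431
Contributions (O − E)²/E:
  (227 − 224.5984)²/224.5984 = 0.0257
  (190 − 144.1908)²/144.1908 = 14.5535
  (40 − 88.2108)²/88.2108 = 26.3492
  (201 − 137.6095)²/137.6095 = 29.2011
  (32 − 88.3445)²/88.3445 = 35.9355
  (47 − 54.0460)²/54.0460 = 0.9186
  (234 − 299.7921)²/299.7921 = 14.4387
  (203 − 192.4647)²/192.4647 = 0.5767
  (173 − 117.7431)²/117.7431 = 25.9321
χ² = 0.0257 + 14.5535 + 26.3492 + 29.2011 + 35.9355 + 0.9186 + 14.4387 + 0.5767 + 25.9321 = 147.931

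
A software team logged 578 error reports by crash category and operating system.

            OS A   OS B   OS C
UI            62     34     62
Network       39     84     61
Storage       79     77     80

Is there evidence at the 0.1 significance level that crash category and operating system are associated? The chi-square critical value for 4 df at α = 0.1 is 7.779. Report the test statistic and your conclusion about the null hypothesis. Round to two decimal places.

25.47; reject H₀

Row totals: 158, 184, 236. Column totals: 180, 195, 203. Grand total N = 578.
Expected counts (row total × column total / N):
  UI, OS A: 158×180/578 = 49.204
  UI, OS B: 158×195/578 = 53.304
  UI, OS C: 158×203/578 = 55.491
  Network, OS A: 184×180/578 = 57.301
  Network, OS B: 184×195/578 = 62.076
  Network, OS C: 184×203/578 = 64.623
  Storage, OS A: 236×180/578 = 73.495
  Storage, OS B: 236×195/578 = 79.619
  Storage, OS C: 236×203/578 = 82.886
Contributions (O − E)²/E:
  (62 − 49.204)²/49.204 = 3.3277
  (34 − 53.304)²/53.304 = 6.9909
  (62 − 55.491)²/55.491 = 0.7635
  (39 − 57.301)²/57.301 = 5.8450
  (84 − 62.076)²/62.076 = 7.7431
  (61 − 64.623)²/64.623 = 0.2031
  (79 − 73.495)²/73.495 = 0.4123
  (77 − 79.619)²/79.619 = 0.0861
  (80 − 82.886)²/82.886 = 0.1005
χ² = 3.3277 + 6.9909 + 0.7635 + 5.8450 + 7.7431 + 0.2031 + 0.4123 + 0.0861 + 0.1005 = 25.47
df = (3−1)(3−1) = 4. Since 25.47 > 7.779, reject the null hypothesis of independence at α = 0.1.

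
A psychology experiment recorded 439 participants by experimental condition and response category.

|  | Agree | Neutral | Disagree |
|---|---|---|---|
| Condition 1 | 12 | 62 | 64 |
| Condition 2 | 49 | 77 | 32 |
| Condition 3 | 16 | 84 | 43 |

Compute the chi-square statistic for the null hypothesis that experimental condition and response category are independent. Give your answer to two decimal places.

Row totals: 138, 158, 143. Column totals: 77, 223, 139. Grand total N = 439.
Expected counts (row total × column total / N):
  Condition 1, Agree: 138×77/439 = 24.2050
  Condition 1, Neutral: 138×223/439 = 70.1002
  Condition 1, Disagree: 138×139/439 = 43.6948
  Condition 2, Agree: 158×77/439 = 27.7130
  Condition 2, Neutral: 158×223/439 = 80.2597
  Condition 2, Disagree: 158×139/439 = 50.0273
  Condition 3, Agree: 143×77/439 = 25.0820
  Condition 3, Neutral: 143×223/439 = 72.6401
  Condition 3, Disagree: 143×139/439 = 45.2779
Contributions (O − E)²/E:
  (12 − 24.2050)²/24.2050 = 6.1542
  (62 − 70.1002)²/70.1002 = 0.9360
  (64 − 43.6948)²/43.6948 = 9.4359
  (49 − 27.7130)²/27.7130 = 16.3510
  (77 − 80.2597)²/80.2597 = 0.1324
  (32 − 50.0273)²/50.0273 = 6.4961
  (16 − 25.0820)²/25.0820 = 3.2885
  (84 − 72.6401)²/72.6401 = 1.7765
  (43 − 45.2779)²/45.2779 = 0.1146
χ² = 6.1542 + 0.9360 + 9.4359 + 16.3510 + 0.1324 + 6.4961 + 3.2885 + 1.7765 + 0.1146 = 44.69

44.69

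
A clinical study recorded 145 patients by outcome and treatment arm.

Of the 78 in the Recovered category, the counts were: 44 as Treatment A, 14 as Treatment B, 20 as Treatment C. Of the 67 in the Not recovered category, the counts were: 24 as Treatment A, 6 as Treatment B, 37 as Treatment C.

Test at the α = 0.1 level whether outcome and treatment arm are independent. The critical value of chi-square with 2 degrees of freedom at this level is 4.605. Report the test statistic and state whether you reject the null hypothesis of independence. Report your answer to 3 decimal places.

13.395; reject H₀

Row totals: 78, 67. Column totals: 68, 20, 57. Grand total N = 145.
Expected counts (row total × column total / N):
  Recovered, Treatment A: 78×68/145 = 36.5793
  Recovered, Treatment B: 78×20/145 = 10.7586
  Recovered, Treatment C: 78×57/145 = 30.6621
  Not recovered, Treatment A: 67×68/145 = 31.4207
  Not recovered, Treatment B: 67×20/145 = 9.2414
  Not recovered, Treatment C: 67×57/145 = 26.3379
Contributions (O − E)²/E:
  (44 − 36.5793)²/36.5793 = 1.5054
  (14 − 10.7586)²/10.7586 = 0.9766
  (20 − 30.6621)²/30.6621 = 3.7075
  (24 − 31.4207)²/31.4207 = 1.7526
  (6 − 9.2414)²/9.2414 = 1.1369
  (37 − 26.3379)²/26.3379 = 4.3162
χ² = 1.5054 + 0.9766 + 3.7075 + 1.7526 + 1.1369 + 4.3162 = 13.395
df = (2−1)(3−1) = 2. Since 13.395 > 4.605, reject the null hypothesis of independence at α = 0.1.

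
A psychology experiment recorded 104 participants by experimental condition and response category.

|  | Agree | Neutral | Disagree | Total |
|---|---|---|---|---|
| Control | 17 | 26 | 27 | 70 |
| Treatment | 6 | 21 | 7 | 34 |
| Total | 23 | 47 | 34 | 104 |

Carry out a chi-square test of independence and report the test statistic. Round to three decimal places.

5.790

Grand total N = 104.
Expected counts (row total × column total / N):
  Control, Agree: 70×23/104 = 15.4808
  Control, Neutral: 70×47/104 = 31.6346
  Control, Disagree: 70×34/104 = 22.8846
  Treatment, Agree: 34×23/104 = 7.5192
  Treatment, Neutral: 34×47/104 = 15.3654
  Treatment, Disagree: 34×34/104 = 11.1154
Contributions (O − E)²/E:
  (17 − 15.4808)²/15.4808 = 0.1491
  (26 − 31.6346)²/31.6346 = 1.0036
  (27 − 22.8846)²/22.8846 = 0.7401
  (6 − 7.5192)²/7.5192 = 0.3069
  (21 − 15.3654)²/15.3654 = 2.0662
  (7 − 11.1154)²/11.1154 = 1.5237
χ² = 0.1491 + 1.0036 + 0.7401 + 0.3069 + 2.0662 + 1.5237 = 5.790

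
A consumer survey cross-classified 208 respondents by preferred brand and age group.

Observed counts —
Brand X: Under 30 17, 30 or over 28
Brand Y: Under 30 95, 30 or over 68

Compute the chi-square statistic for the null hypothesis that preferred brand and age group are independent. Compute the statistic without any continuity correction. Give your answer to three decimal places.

5.966

Row totals: 45, 163. Column totals: 112, 96. Grand total N = 208.
Expected counts (row total × column total / N):
  Brand X, Under 30: 45×112/208 = 24.2308
  Brand X, 30 or over: 45×96/208 = 20.7692
  Brand Y, Under 30: 163×112/208 = 87.7692
  Brand Y, 30 or over: 163×96/208 = 75.2308
Contributions (O − E)²/E:
  (17 − 24.2308)²/24.2308 = 2.1578
  (28 − 20.7692)²/20.7692 = 2.5174
  (95 − 87.7692)²/87.7692 = 0.5957
  (68 − 75.2308)²/75.2308 = 0.6950
χ² = 2.1578 + 2.5174 + 0.5957 + 0.6950 = 5.966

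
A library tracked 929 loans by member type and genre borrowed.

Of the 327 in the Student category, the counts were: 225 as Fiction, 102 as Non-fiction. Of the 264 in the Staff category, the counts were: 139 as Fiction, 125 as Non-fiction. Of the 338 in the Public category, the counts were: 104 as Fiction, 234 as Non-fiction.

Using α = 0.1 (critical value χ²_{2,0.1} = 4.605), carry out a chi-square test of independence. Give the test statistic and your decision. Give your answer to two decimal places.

96.96; reject H₀

Row totals: 327, 264, 338. Column totals: 468, 461. Grand total N = 929.
Expected counts (row total × column total / N):
  Student, Fiction: 327×468/929 = 164.732
  Student, Non-fiction: 327×461/929 = 162.268
  Staff, Fiction: 264×468/929 = 132.995
  Staff, Non-fiction: 264×461/929 = 131.005
  Public, Fiction: 338×468/929 = 170.273
  Public, Non-fiction: 338×461/929 = 167.727
Contributions (O − E)²/E:
  (225 − 164.732)²/164.732 = 22.0493
  (102 − 162.268)²/162.268 = 22.3842
  (139 − 132.995)²/132.995 = 0.2711
  (125 − 131.005)²/131.005 = 0.2753
  (104 − 170.273)²/170.273 = 25.7945
  (234 − 167.727)²/167.727 = 26.1861
χ² = 22.0493 + 22.3842 + 0.2711 + 0.2753 + 25.7945 + 26.1861 = 96.96
df = (3−1)(2−1) = 2. Since 96.96 > 4.605, reject the null hypothesis of independence at α = 0.1.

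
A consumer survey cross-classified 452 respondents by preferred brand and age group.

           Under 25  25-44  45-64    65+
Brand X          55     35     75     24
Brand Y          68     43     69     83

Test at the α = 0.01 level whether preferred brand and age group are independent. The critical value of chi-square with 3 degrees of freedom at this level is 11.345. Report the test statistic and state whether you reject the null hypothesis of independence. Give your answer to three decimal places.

23.492; reject H₀

Row totals: 189, 263. Column totals: 123, 78, 144, 107. Grand total N = 452.
Expected counts (row total × column total / N):
  Brand X, Under 25: 189×123/452 = 51.4314
  Brand X, 25-44: 189×78/452 = 32.6150
  Brand X, 45-64: 189×144/452 = 60.2124
  Brand X, 65+: 189×107/452 = 44.7412
  Brand Y, Under 25: 263×123/452 = 71.5686
  Brand Y, 25-44: 263×78/452 = 45.3850
  Brand Y, 45-64: 263×144/452 = 83.7876
  Brand Y, 65+: 263×107/452 = 62.2588
Contributions (O − E)²/E:
  (55 − 51.4314)²/51.4314 = 0.2476
  (35 − 32.6150)²/32.6150 = 0.1744
  (75 − 60.2124)²/60.2124 = 3.6317
  (24 − 44.7412)²/44.7412 = 9.6152
  (68 − 71.5686)²/71.5686 = 0.1779
  (43 − 45.3850)²/45.3850 = 0.1253
  (69 − 83.7876)²/83.7876 = 2.6099
  (83 − 62.2588)²/62.2588 = 6.9098
χ² = 0.2476 + 0.1744 + 3.6317 + 9.6152 + 0.1779 + 0.1253 + 2.6099 + 6.9098 = 23.492
df = (2−1)(4−1) = 3. Since 23.492 > 11.345, reject the null hypothesis of independence at α = 0.01.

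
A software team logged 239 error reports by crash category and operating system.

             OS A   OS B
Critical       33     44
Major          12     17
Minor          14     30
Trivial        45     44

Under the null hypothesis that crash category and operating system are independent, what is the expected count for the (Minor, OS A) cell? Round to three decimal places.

Row total (Minor) = 44; column total (OS A) = 104; grand total N = 239.
Expected count = (row total × column total) / N = 44 × 104 / 239 = 19.146.

19.146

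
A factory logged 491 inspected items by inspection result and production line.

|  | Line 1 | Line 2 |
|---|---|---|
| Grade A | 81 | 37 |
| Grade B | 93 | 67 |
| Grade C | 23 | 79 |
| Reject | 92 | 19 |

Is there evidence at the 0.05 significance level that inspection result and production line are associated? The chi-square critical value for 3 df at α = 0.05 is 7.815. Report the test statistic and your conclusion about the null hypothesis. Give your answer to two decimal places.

86.69; reject H₀

Row totals: 118, 160, 102, 111. Column totals: 289, 202. Grand total N = 491.
Expected counts (row total × column total / N):
  Grade A, Line 1: 118×289/491 = 69.454
  Grade A, Line 2: 118×202/491 = 48.546
  Grade B, Line 1: 160×289/491 = 94.175
  Grade B, Line 2: 160×202/491 = 65.825
  Grade C, Line 1: 102×289/491 = 60.037
  Grade C, Line 2: 102×202/491 = 41.963
  Reject, Line 1: 111×289/491 = 65.334
  Reject, Line 2: 111×202/491 = 45.666
Contributions (O − E)²/E:
  (81 − 69.454)²/69.454 = 1.9194
  (37 − 48.546)²/48.546 = 2.7461
  (93 − 94.175)²/94.175 = 0.0147
  (67 − 65.825)²/65.825 = 0.0210
  (23 − 60.037)²/60.037 = 22.8482
  (79 − 41.963)²/41.963 = 32.6893
  (92 − 65.334)²/65.334 = 10.8837
  (19 − 45.666)²/45.666 = 15.5712
χ² = 1.9194 + 2.7461 + 0.0147 + 0.0210 + 22.8482 + 32.6893 + 10.8837 + 15.5712 = 86.69
df = (4−1)(2−1) = 3. Since 86.69 > 7.815, reject the null hypothesis of independence at α = 0.05.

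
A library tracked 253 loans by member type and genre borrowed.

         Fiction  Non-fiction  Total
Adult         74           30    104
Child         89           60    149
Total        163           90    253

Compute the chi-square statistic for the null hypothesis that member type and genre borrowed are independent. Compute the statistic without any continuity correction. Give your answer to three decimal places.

Grand total N = 253.
Expected counts (row total × column total / N):
  Adult, Fiction: 104×163/253 = 67.0040
  Adult, Non-fiction: 104×90/253 = 36.9960
  Child, Fiction: 149×163/253 = 95.9960
  Child, Non-fiction: 149×90/253 = 53.0040
Contributions (O − E)²/E:
  (74 − 67.0040)²/67.0040 = 0.7305
  (30 − 36.9960)²/36.9960 = 1.3230
  (89 − 95.9960)²/95.9960 = 0.5099
  (60 − 53.0040)²/53.0040 = 0.9234
χ² = 0.7305 + 1.3230 + 0.5099 + 0.9234 = 3.487

3.487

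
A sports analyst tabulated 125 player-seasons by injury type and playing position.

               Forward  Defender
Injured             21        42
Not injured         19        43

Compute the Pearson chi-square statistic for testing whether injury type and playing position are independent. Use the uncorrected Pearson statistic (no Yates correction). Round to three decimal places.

0.104

Row totals: 63, 62. Column totals: 40, 85. Grand total N = 125.
Expected counts (row total × column total / N):
  Injured, Forward: 63×40/125 = 20.1600
  Injured, Defender: 63×85/125 = 42.8400
  Not injured, Forward: 62×40/125 = 19.8400
  Not injured, Defender: 62×85/125 = 42.1600
Contributions (O − E)²/E:
  (21 − 20.1600)²/20.1600 = 0.0350
  (42 − 42.8400)²/42.8400 = 0.0165
  (19 − 19.8400)²/19.8400 = 0.0356
  (43 − 42.1600)²/42.1600 = 0.0167
χ² = 0.0350 + 0.0165 + 0.0356 + 0.0167 = 0.104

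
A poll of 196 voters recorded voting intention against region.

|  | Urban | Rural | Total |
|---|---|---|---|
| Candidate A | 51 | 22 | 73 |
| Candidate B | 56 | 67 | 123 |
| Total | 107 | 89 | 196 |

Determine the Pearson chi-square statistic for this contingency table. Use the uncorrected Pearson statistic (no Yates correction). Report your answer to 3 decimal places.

10.944

Grand total N = 196.
Expected counts (row total × column total / N):
  Candidate A, Urban: 73×107/196 = 39.8520
  Candidate A, Rural: 73×89/196 = 33.1480
  Candidate B, Urban: 123×107/196 = 67.1480
  Candidate B, Rural: 123×89/196 = 55.8520
Contributions (O − E)²/E:
  (51 − 39.8520)²/39.8520 = 3.1185
  (22 − 33.1480)²/33.1480 = 3.7492
  (56 − 67.1480)²/67.1480 = 1.8508
  (67 − 55.8520)²/55.8520 = 2.2251
χ² = 3.1185 + 3.7492 + 1.8508 + 2.2251 = 10.944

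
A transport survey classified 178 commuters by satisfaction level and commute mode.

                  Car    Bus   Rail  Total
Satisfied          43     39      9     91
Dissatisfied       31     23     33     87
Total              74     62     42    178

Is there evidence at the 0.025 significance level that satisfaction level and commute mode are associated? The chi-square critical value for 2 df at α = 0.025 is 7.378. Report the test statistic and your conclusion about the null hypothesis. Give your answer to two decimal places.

19.71; reject H₀

Grand total N = 178.
Expected counts (row total × column total / N):
  Satisfied, Car: 91×74/178 = 37.831
  Satisfied, Bus: 91×62/178 = 31.697
  Satisfied, Rail: 91×42/178 = 21.472
  Dissatisfied, Car: 87×74/178 = 36.169
  Dissatisfied, Bus: 87×62/178 = 30.303
  Dissatisfied, Rail: 87×42/178 = 20.528
Contributions (O − E)²/E:
  (43 − 37.831)²/37.831 = 0.7063
  (39 − 31.697)²/31.697 = 1.6826
  (9 − 21.472)²/21.472 = 7.2444
  (31 − 36.169)²/36.169 = 0.7387
  (23 − 30.303)²/30.303 = 1.7600
  (33 − 20.528)²/20.528 = 7.5775
χ² = 0.7063 + 1.6826 + 7.2444 + 0.7387 + 1.7600 + 7.5775 = 19.71
df = (2−1)(3−1) = 2. Since 19.71 > 7.378, reject the null hypothesis of independence at α = 0.025.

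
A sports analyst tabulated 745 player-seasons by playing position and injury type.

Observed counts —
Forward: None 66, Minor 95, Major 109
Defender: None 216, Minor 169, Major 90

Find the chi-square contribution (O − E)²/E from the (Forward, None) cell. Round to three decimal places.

Row total (Forward) = 270; column total (None) = 282; N = 745.
Expected count E = 270 × 282 / 745 = 102.2013.
Contribution = (O − E)²/E = (66 − 102.2013)² / 102.2013 = 12.823.

12.823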